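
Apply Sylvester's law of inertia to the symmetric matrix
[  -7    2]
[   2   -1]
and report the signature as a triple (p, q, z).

Answer: (0, 2, 0)

Derivation:
step 0: pivot -7 → sign −
step 1: pivot -3/7 → sign −
signature = (0, 2, 0)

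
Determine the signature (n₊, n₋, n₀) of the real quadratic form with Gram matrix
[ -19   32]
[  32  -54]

step 0: pivot -19 → sign −
step 1: pivot -2/19 → sign −
signature = (0, 2, 0)

Answer: (0, 2, 0)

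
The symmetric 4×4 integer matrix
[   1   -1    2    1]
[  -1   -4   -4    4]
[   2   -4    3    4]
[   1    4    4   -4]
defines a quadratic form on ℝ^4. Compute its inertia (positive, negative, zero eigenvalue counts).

Answer: (1, 2, 1)

Derivation:
step 0: pivot 1 → sign +
step 1: pivot -5 → sign −
step 2: pivot -1/5 → sign −
step 3: row/col 3 already zero → sign 0
signature = (1, 2, 1)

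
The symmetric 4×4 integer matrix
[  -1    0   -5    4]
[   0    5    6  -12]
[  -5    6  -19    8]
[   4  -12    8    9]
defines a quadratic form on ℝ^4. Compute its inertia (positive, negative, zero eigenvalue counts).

Answer: (2, 2, 0)

Derivation:
step 0: pivot -1 → sign −
step 1: pivot 5 → sign +
step 2: pivot -6/5 → sign −
step 3: pivot 1 → sign +
signature = (2, 2, 0)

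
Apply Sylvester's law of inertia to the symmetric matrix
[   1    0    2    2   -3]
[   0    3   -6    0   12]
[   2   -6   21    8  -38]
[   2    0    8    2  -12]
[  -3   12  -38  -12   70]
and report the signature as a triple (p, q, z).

step 0: pivot 1 → sign +
step 1: pivot 3 → sign +
step 2: pivot 5 → sign +
step 3: pivot -26/5 → sign −
step 4: pivot 3/13 → sign +
signature = (4, 1, 0)

Answer: (4, 1, 0)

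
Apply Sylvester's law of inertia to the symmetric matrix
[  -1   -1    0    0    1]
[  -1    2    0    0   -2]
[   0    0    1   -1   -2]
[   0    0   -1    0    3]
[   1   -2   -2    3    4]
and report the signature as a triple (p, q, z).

step 0: pivot -1 → sign −
step 1: pivot 3 → sign +
step 2: pivot 1 → sign +
step 3: pivot -1 → sign −
step 4: pivot -1 → sign −
signature = (2, 3, 0)

Answer: (2, 3, 0)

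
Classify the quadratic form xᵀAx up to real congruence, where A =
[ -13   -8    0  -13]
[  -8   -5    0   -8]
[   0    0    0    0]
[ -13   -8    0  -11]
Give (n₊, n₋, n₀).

Answer: (1, 2, 1)

Derivation:
step 0: pivot -13 → sign −
step 1: pivot -1/13 → sign −
step 2: pivot 2 → sign +
step 3: row/col 3 already zero → sign 0
signature = (1, 2, 1)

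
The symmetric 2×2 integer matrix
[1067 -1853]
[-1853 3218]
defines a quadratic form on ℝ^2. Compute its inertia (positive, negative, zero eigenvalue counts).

step 0: pivot 1067 → sign +
step 1: pivot -3/1067 → sign −
signature = (1, 1, 0)

Answer: (1, 1, 0)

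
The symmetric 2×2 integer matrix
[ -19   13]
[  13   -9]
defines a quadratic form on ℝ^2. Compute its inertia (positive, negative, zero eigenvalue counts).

step 0: pivot -19 → sign −
step 1: pivot -2/19 → sign −
signature = (0, 2, 0)

Answer: (0, 2, 0)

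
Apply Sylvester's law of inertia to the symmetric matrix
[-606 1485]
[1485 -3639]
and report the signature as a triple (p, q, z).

Answer: (0, 2, 0)

Derivation:
step 0: pivot -606 → sign −
step 1: pivot -3/202 → sign −
signature = (0, 2, 0)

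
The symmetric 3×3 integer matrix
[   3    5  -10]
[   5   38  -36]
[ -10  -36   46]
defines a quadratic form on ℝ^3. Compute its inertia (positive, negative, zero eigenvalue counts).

Answer: (3, 0, 0)

Derivation:
step 0: pivot 3 → sign +
step 1: pivot 89/3 → sign +
step 2: pivot 6/89 → sign +
signature = (3, 0, 0)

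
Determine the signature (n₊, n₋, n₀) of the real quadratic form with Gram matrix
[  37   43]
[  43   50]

step 0: pivot 37 → sign +
step 1: pivot 1/37 → sign +
signature = (2, 0, 0)

Answer: (2, 0, 0)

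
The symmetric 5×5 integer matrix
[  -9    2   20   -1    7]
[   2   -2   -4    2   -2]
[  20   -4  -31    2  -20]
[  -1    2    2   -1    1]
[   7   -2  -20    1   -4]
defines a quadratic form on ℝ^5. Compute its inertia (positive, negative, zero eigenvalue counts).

step 0: pivot -9 → sign −
step 1: pivot -14/9 → sign −
step 2: pivot 95/7 → sign +
step 3: pivot 108/95 → sign +
step 4: row/col 4 already zero → sign 0
signature = (2, 2, 1)

Answer: (2, 2, 1)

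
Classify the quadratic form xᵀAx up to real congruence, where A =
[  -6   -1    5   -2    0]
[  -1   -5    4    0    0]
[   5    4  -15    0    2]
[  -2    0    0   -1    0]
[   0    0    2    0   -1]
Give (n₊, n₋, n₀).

Answer: (1, 4, 0)

Derivation:
step 0: pivot -6 → sign −
step 1: pivot -29/6 → sign −
step 2: pivot -254/29 → sign −
step 3: pivot -9/127 → sign −
step 4: pivot 1 → sign +
signature = (1, 4, 0)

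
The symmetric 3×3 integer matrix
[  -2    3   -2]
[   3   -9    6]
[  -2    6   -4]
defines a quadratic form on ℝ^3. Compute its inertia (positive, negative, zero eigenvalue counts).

step 0: pivot -2 → sign −
step 1: pivot -9/2 → sign −
step 2: row/col 2 already zero → sign 0
signature = (0, 2, 1)

Answer: (0, 2, 1)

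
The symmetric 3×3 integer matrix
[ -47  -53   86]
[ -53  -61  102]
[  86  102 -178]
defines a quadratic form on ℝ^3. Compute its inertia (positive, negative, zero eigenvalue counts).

Answer: (0, 3, 0)

Derivation:
step 0: pivot -47 → sign −
step 1: pivot -58/47 → sign −
step 2: pivot -6/29 → sign −
signature = (0, 3, 0)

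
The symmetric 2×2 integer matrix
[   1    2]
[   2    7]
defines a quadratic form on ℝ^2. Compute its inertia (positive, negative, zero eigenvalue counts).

step 0: pivot 1 → sign +
step 1: pivot 3 → sign +
signature = (2, 0, 0)

Answer: (2, 0, 0)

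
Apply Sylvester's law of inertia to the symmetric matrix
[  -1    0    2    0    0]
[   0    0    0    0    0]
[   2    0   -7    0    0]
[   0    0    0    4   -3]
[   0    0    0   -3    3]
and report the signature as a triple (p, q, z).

step 0: pivot -1 → sign −
step 1: pivot -3 → sign −
step 2: pivot 4 → sign +
step 3: pivot 3/4 → sign +
step 4: row/col 4 already zero → sign 0
signature = (2, 2, 1)

Answer: (2, 2, 1)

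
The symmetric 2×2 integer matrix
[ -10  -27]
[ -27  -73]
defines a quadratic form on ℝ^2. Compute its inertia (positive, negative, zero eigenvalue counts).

step 0: pivot -10 → sign −
step 1: pivot -1/10 → sign −
signature = (0, 2, 0)

Answer: (0, 2, 0)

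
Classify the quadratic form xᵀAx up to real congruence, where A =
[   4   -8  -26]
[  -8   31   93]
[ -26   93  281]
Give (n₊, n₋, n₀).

step 0: pivot 4 → sign +
step 1: pivot 15 → sign +
step 2: pivot -1/15 → sign −
signature = (2, 1, 0)

Answer: (2, 1, 0)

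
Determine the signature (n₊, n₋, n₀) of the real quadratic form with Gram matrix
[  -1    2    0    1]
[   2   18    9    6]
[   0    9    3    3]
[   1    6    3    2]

Answer: (2, 2, 0)

Derivation:
step 0: pivot -1 → sign −
step 1: pivot 22 → sign +
step 2: pivot -15/22 → sign −
step 3: pivot 1/5 → sign +
signature = (2, 2, 0)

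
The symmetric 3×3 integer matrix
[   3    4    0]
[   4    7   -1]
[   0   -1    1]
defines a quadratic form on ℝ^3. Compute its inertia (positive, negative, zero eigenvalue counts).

step 0: pivot 3 → sign +
step 1: pivot 5/3 → sign +
step 2: pivot 2/5 → sign +
signature = (3, 0, 0)

Answer: (3, 0, 0)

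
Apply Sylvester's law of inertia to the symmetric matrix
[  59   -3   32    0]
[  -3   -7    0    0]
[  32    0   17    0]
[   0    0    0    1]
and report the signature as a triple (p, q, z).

Answer: (3, 1, 0)

Derivation:
step 0: pivot 59 → sign +
step 1: pivot -422/59 → sign −
step 2: pivot 3/211 → sign +
step 3: pivot 1 → sign +
signature = (3, 1, 0)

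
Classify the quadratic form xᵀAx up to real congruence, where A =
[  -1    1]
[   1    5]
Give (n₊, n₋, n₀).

Answer: (1, 1, 0)

Derivation:
step 0: pivot -1 → sign −
step 1: pivot 6 → sign +
signature = (1, 1, 0)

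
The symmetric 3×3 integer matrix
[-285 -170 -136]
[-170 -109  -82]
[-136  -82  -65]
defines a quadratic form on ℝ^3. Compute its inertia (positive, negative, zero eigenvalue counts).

step 0: pivot -285 → sign −
step 1: pivot -433/57 → sign −
step 2: pivot -1/2165 → sign −
signature = (0, 3, 0)

Answer: (0, 3, 0)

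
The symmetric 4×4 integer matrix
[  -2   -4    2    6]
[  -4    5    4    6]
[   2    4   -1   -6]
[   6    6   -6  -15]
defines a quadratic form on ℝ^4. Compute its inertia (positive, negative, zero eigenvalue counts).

step 0: pivot -2 → sign −
step 1: pivot 13 → sign +
step 2: pivot 1 → sign +
step 3: pivot 3/13 → sign +
signature = (3, 1, 0)

Answer: (3, 1, 0)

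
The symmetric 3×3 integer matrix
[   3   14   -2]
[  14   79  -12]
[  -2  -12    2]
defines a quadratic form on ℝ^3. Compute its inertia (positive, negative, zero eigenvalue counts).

Answer: (3, 0, 0)

Derivation:
step 0: pivot 3 → sign +
step 1: pivot 41/3 → sign +
step 2: pivot 6/41 → sign +
signature = (3, 0, 0)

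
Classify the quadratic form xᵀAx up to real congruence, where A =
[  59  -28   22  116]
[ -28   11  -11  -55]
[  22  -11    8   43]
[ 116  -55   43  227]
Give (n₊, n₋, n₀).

Answer: (1, 2, 1)

Derivation:
step 0: pivot 59 → sign +
step 1: pivot -135/59 → sign −
step 2: pivot -1/15 → sign −
step 3: row/col 3 already zero → sign 0
signature = (1, 2, 1)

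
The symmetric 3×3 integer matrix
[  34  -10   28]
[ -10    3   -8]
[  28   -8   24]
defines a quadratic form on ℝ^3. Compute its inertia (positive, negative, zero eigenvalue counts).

step 0: pivot 34 → sign +
step 1: pivot 1/17 → sign +
step 2: row/col 2 already zero → sign 0
signature = (2, 0, 1)

Answer: (2, 0, 1)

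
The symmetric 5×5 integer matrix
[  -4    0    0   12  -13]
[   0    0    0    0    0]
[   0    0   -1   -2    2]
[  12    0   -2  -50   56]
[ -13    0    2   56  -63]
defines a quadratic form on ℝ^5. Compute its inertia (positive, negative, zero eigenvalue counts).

step 0: pivot -4 → sign −
step 1: pivot -1 → sign −
step 2: pivot -10 → sign −
step 3: pivot 3/20 → sign +
step 4: row/col 4 already zero → sign 0
signature = (1, 3, 1)

Answer: (1, 3, 1)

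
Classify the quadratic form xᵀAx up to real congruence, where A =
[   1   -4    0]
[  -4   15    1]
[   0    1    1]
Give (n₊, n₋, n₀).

step 0: pivot 1 → sign +
step 1: pivot -1 → sign −
step 2: pivot 2 → sign +
signature = (2, 1, 0)

Answer: (2, 1, 0)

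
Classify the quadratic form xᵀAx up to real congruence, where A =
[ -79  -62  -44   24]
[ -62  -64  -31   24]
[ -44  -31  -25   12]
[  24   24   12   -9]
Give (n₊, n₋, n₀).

step 0: pivot -79 → sign −
step 1: pivot -1212/79 → sign −
step 2: pivot 129/404 → sign +
step 3: pivot -3/43 → sign −
signature = (1, 3, 0)

Answer: (1, 3, 0)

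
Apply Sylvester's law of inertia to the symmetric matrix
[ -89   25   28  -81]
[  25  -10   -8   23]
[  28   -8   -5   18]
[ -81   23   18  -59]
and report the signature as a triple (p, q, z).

step 0: pivot -89 → sign −
step 1: pivot -265/89 → sign −
step 2: pivot 1011/265 → sign +
step 3: pivot 6/337 → sign +
signature = (2, 2, 0)

Answer: (2, 2, 0)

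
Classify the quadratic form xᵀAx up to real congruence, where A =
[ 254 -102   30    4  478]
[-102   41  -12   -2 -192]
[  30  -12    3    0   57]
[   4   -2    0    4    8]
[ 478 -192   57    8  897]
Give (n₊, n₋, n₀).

step 0: pivot 254 → sign +
step 1: pivot 5/127 → sign +
step 2: pivot -3/5 → sign −
step 3: pivot -2 → sign −
step 4: row/col 4 already zero → sign 0
signature = (2, 2, 1)

Answer: (2, 2, 1)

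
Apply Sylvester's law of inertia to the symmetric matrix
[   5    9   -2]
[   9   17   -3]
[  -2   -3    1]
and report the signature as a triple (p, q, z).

step 0: pivot 5 → sign +
step 1: pivot 4/5 → sign +
step 2: pivot -1/4 → sign −
signature = (2, 1, 0)

Answer: (2, 1, 0)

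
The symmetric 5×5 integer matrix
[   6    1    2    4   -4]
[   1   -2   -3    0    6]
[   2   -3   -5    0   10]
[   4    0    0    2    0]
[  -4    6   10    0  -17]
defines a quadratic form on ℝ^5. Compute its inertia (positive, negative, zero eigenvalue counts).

Answer: (2, 3, 0)

Derivation:
step 0: pivot 6 → sign +
step 1: pivot -13/6 → sign −
step 2: pivot -7/13 → sign −
step 3: pivot -2/7 → sign −
step 4: pivot 3 → sign +
signature = (2, 3, 0)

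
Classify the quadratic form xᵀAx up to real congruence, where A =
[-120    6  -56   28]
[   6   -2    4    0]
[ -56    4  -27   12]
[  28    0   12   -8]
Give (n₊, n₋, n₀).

Answer: (0, 3, 1)

Derivation:
step 0: pivot -120 → sign −
step 1: pivot -17/10 → sign −
step 2: pivot -1/51 → sign −
step 3: row/col 3 already zero → sign 0
signature = (0, 3, 1)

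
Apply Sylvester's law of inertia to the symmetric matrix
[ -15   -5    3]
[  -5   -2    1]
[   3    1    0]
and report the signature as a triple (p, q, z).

step 0: pivot -15 → sign −
step 1: pivot -1/3 → sign −
step 2: pivot 3/5 → sign +
signature = (1, 2, 0)

Answer: (1, 2, 0)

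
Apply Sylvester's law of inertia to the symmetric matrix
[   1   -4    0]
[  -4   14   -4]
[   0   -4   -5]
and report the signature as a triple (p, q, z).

Answer: (2, 1, 0)

Derivation:
step 0: pivot 1 → sign +
step 1: pivot -2 → sign −
step 2: pivot 3 → sign +
signature = (2, 1, 0)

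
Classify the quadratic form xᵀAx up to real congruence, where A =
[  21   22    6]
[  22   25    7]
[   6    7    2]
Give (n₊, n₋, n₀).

Answer: (3, 0, 0)

Derivation:
step 0: pivot 21 → sign +
step 1: pivot 41/21 → sign +
step 2: pivot 1/41 → sign +
signature = (3, 0, 0)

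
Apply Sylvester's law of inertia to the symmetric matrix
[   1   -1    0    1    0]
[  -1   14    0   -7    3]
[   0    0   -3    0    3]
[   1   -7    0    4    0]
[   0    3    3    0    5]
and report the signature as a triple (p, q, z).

Answer: (3, 2, 0)

Derivation:
step 0: pivot 1 → sign +
step 1: pivot 13 → sign +
step 2: pivot -3 → sign −
step 3: pivot 3/13 → sign +
step 4: pivot -1 → sign −
signature = (3, 2, 0)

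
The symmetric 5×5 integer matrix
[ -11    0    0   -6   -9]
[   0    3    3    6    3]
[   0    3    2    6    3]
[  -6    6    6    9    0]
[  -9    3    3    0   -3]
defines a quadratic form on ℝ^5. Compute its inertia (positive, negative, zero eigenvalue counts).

step 0: pivot -11 → sign −
step 1: pivot 3 → sign +
step 2: pivot -1 → sign −
step 3: pivot 3/11 → sign +
step 4: pivot -3 → sign −
signature = (2, 3, 0)

Answer: (2, 3, 0)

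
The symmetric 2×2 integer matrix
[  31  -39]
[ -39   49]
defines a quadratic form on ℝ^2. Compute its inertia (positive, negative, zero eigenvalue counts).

step 0: pivot 31 → sign +
step 1: pivot -2/31 → sign −
signature = (1, 1, 0)

Answer: (1, 1, 0)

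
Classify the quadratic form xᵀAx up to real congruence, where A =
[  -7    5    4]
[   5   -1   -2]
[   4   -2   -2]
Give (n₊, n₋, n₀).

Answer: (1, 1, 1)

Derivation:
step 0: pivot -7 → sign −
step 1: pivot 18/7 → sign +
step 2: row/col 2 already zero → sign 0
signature = (1, 1, 1)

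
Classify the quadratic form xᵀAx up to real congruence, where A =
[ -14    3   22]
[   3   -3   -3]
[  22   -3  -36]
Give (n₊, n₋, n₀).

Answer: (0, 3, 0)

Derivation:
step 0: pivot -14 → sign −
step 1: pivot -33/14 → sign −
step 2: pivot -2/11 → sign −
signature = (0, 3, 0)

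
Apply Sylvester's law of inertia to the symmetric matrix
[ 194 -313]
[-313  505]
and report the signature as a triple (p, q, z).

Answer: (2, 0, 0)

Derivation:
step 0: pivot 194 → sign +
step 1: pivot 1/194 → sign +
signature = (2, 0, 0)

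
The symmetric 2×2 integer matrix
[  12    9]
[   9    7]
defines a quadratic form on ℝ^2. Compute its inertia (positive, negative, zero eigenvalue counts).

Answer: (2, 0, 0)

Derivation:
step 0: pivot 12 → sign +
step 1: pivot 1/4 → sign +
signature = (2, 0, 0)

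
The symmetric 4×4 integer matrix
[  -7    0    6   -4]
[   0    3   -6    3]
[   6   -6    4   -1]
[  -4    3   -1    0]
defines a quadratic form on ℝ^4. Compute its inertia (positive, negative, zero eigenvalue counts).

step 0: pivot -7 → sign −
step 1: pivot 3 → sign +
step 2: pivot -20/7 → sign −
step 3: pivot 3/20 → sign +
signature = (2, 2, 0)

Answer: (2, 2, 0)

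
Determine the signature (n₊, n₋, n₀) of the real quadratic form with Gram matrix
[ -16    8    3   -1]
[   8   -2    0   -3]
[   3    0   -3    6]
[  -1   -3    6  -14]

step 0: pivot -16 → sign −
step 1: pivot 2 → sign +
step 2: pivot -57/16 → sign −
step 3: pivot -3/38 → sign −
signature = (1, 3, 0)

Answer: (1, 3, 0)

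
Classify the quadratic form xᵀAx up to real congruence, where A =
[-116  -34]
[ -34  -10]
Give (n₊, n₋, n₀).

step 0: pivot -116 → sign −
step 1: pivot -1/29 → sign −
signature = (0, 2, 0)

Answer: (0, 2, 0)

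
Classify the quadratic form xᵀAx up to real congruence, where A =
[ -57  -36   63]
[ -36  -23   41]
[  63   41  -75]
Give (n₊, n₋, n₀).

step 0: pivot -57 → sign −
step 1: pivot -5/19 → sign −
step 2: pivot 1/5 → sign +
signature = (1, 2, 0)

Answer: (1, 2, 0)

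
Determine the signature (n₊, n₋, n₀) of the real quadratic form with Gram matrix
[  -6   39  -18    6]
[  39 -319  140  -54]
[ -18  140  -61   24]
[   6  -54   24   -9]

Answer: (1, 3, 0)

Derivation:
step 0: pivot -6 → sign −
step 1: pivot -131/2 → sign −
step 2: pivot 141/131 → sign +
step 3: pivot -3/47 → sign −
signature = (1, 3, 0)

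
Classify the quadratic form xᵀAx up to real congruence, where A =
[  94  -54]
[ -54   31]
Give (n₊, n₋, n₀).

Answer: (1, 1, 0)

Derivation:
step 0: pivot 94 → sign +
step 1: pivot -1/47 → sign −
signature = (1, 1, 0)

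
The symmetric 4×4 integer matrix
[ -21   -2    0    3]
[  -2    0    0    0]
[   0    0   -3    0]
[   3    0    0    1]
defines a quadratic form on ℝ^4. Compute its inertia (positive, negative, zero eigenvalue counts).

Answer: (2, 2, 0)

Derivation:
step 0: pivot -21 → sign −
step 1: pivot 4/21 → sign +
step 2: pivot -3 → sign −
step 3: pivot 1 → sign +
signature = (2, 2, 0)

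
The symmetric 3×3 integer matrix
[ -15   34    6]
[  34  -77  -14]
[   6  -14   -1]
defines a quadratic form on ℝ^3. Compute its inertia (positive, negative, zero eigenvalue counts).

Answer: (1, 2, 0)

Derivation:
step 0: pivot -15 → sign −
step 1: pivot 1/15 → sign +
step 2: pivot -1 → sign −
signature = (1, 2, 0)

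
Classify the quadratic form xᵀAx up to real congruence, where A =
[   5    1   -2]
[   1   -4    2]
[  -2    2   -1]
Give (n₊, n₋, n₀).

step 0: pivot 5 → sign +
step 1: pivot -21/5 → sign −
step 2: pivot -3/7 → sign −
signature = (1, 2, 0)

Answer: (1, 2, 0)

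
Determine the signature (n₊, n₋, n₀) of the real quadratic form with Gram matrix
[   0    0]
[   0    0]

Answer: (0, 0, 2)

Derivation:
step 0: row/col 0 already zero → sign 0
step 1: row/col 1 already zero → sign 0
signature = (0, 0, 2)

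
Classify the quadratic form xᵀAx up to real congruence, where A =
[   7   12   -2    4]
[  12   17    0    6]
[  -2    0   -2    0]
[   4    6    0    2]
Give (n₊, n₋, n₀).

step 0: pivot 7 → sign +
step 1: pivot -25/7 → sign −
step 2: pivot 18/25 → sign +
step 3: pivot -2/9 → sign −
signature = (2, 2, 0)

Answer: (2, 2, 0)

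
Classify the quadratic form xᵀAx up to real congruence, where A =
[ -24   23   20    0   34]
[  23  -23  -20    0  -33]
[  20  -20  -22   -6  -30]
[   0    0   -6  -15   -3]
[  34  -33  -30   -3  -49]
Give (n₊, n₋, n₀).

step 0: pivot -24 → sign −
step 1: pivot -23/24 → sign −
step 2: pivot -106/23 → sign −
step 3: pivot -381/53 → sign −
step 4: pivot -6/127 → sign −
signature = (0, 5, 0)

Answer: (0, 5, 0)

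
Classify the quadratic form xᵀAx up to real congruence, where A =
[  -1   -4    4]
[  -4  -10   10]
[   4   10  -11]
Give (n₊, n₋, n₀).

step 0: pivot -1 → sign −
step 1: pivot 6 → sign +
step 2: pivot -1 → sign −
signature = (1, 2, 0)

Answer: (1, 2, 0)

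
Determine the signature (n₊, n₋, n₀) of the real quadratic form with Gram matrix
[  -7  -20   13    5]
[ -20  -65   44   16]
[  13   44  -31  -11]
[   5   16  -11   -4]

step 0: pivot -7 → sign −
step 1: pivot -55/7 → sign −
step 2: pivot -48/55 → sign −
step 3: row/col 3 already zero → sign 0
signature = (0, 3, 1)

Answer: (0, 3, 1)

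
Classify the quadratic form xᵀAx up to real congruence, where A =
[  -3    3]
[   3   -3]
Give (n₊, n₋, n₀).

Answer: (0, 1, 1)

Derivation:
step 0: pivot -3 → sign −
step 1: row/col 1 already zero → sign 0
signature = (0, 1, 1)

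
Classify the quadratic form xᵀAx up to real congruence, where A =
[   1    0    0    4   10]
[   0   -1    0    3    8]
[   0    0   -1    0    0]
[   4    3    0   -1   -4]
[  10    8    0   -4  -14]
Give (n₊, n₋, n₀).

step 0: pivot 1 → sign +
step 1: pivot -1 → sign −
step 2: pivot -1 → sign −
step 3: pivot -8 → sign −
step 4: row/col 4 already zero → sign 0
signature = (1, 3, 1)

Answer: (1, 3, 1)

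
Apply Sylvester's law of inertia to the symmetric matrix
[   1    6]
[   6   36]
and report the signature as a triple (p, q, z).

step 0: pivot 1 → sign +
step 1: row/col 1 already zero → sign 0
signature = (1, 0, 1)

Answer: (1, 0, 1)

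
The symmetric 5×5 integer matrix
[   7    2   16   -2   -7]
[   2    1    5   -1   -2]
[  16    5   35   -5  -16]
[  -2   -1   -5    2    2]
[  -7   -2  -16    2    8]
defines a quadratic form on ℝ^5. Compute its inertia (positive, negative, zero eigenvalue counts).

Answer: (4, 1, 0)

Derivation:
step 0: pivot 7 → sign +
step 1: pivot 3/7 → sign +
step 2: pivot -2 → sign −
step 3: pivot 1 → sign +
step 4: pivot 1 → sign +
signature = (4, 1, 0)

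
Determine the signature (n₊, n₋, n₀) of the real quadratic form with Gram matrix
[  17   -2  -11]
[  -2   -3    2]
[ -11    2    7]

Answer: (2, 1, 0)

Derivation:
step 0: pivot 17 → sign +
step 1: pivot -55/17 → sign −
step 2: pivot 2/55 → sign +
signature = (2, 1, 0)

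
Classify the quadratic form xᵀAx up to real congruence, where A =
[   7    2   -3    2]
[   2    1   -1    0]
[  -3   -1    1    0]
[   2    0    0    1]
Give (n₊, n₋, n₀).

step 0: pivot 7 → sign +
step 1: pivot 3/7 → sign +
step 2: pivot -1/3 → sign −
step 3: pivot 1 → sign +
signature = (3, 1, 0)

Answer: (3, 1, 0)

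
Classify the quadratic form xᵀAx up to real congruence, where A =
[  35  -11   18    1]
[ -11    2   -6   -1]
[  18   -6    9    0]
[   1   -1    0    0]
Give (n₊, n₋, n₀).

Answer: (2, 2, 0)

Derivation:
step 0: pivot 35 → sign +
step 1: pivot -51/35 → sign −
step 2: pivot -3/17 → sign −
step 3: pivot 1 → sign +
signature = (2, 2, 0)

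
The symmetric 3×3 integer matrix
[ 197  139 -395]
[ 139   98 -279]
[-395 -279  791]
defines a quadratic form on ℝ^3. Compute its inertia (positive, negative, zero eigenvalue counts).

step 0: pivot 197 → sign +
step 1: pivot -15/197 → sign −
step 2: pivot 2/15 → sign +
signature = (2, 1, 0)

Answer: (2, 1, 0)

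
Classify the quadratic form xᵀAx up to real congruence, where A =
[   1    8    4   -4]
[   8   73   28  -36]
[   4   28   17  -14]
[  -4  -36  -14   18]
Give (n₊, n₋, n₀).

Answer: (3, 1, 0)

Derivation:
step 0: pivot 1 → sign +
step 1: pivot 9 → sign +
step 2: pivot -7/9 → sign −
step 3: pivot 2/7 → sign +
signature = (3, 1, 0)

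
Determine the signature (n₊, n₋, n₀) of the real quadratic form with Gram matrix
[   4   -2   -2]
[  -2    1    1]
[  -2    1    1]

step 0: pivot 4 → sign +
step 1: row/col 1 already zero → sign 0
step 2: row/col 2 already zero → sign 0
signature = (1, 0, 2)

Answer: (1, 0, 2)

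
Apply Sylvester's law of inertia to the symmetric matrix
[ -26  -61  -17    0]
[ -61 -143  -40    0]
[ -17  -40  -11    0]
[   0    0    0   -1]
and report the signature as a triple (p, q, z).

step 0: pivot -26 → sign −
step 1: pivot 3/26 → sign +
step 2: pivot -1 → sign −
step 3: row/col 3 already zero → sign 0
signature = (1, 2, 1)

Answer: (1, 2, 1)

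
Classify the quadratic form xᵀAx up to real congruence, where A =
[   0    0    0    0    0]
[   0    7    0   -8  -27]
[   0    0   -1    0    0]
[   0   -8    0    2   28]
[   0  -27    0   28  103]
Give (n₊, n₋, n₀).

step 0: pivot 7 → sign +
step 1: pivot -1 → sign −
step 2: pivot -50/7 → sign −
step 3: row/col 3 already zero → sign 0
step 4: row/col 4 already zero → sign 0
signature = (1, 2, 2)

Answer: (1, 2, 2)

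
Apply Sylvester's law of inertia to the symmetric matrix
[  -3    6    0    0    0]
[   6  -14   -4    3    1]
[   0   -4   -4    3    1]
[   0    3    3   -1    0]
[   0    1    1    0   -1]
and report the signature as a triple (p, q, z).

Answer: (2, 3, 0)

Derivation:
step 0: pivot -3 → sign −
step 1: pivot -2 → sign −
step 2: pivot 4 → sign +
step 3: pivot 5/4 → sign +
step 4: pivot -6/5 → sign −
signature = (2, 3, 0)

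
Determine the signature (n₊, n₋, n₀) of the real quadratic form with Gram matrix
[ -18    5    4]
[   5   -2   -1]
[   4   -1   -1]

Answer: (0, 3, 0)

Derivation:
step 0: pivot -18 → sign −
step 1: pivot -11/18 → sign −
step 2: pivot -1/11 → sign −
signature = (0, 3, 0)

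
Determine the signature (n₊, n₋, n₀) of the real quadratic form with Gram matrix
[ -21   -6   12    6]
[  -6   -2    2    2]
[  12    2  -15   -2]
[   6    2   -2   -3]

Answer: (0, 4, 0)

Derivation:
step 0: pivot -21 → sign −
step 1: pivot -2/7 → sign −
step 2: pivot -1 → sign −
step 3: pivot -1 → sign −
signature = (0, 4, 0)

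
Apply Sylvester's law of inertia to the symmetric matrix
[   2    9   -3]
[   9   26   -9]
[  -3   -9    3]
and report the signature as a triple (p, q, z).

step 0: pivot 2 → sign +
step 1: pivot -29/2 → sign −
step 2: pivot -3/29 → sign −
signature = (1, 2, 0)

Answer: (1, 2, 0)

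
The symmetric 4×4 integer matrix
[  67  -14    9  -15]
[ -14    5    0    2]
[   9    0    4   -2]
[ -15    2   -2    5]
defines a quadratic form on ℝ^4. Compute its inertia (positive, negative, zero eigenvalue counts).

step 0: pivot 67 → sign +
step 1: pivot 139/67 → sign +
step 2: pivot 151/139 → sign +
step 3: pivot 3/151 → sign +
signature = (4, 0, 0)

Answer: (4, 0, 0)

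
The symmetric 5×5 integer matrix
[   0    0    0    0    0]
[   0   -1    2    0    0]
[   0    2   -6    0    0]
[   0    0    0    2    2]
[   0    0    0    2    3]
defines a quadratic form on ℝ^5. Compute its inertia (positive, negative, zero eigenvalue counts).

step 0: pivot -1 → sign −
step 1: pivot -2 → sign −
step 2: pivot 2 → sign +
step 3: pivot 1 → sign +
step 4: row/col 4 already zero → sign 0
signature = (2, 2, 1)

Answer: (2, 2, 1)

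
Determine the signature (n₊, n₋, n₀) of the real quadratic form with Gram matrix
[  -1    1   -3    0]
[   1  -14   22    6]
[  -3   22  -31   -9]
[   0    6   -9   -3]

step 0: pivot -1 → sign −
step 1: pivot -13 → sign −
step 2: pivot 75/13 → sign +
step 3: pivot -6/25 → sign −
signature = (1, 3, 0)

Answer: (1, 3, 0)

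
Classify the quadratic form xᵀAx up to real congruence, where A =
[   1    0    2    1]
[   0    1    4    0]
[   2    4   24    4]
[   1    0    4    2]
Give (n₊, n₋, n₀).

step 0: pivot 1 → sign +
step 1: pivot 1 → sign +
step 2: pivot 4 → sign +
step 3: row/col 3 already zero → sign 0
signature = (3, 0, 1)

Answer: (3, 0, 1)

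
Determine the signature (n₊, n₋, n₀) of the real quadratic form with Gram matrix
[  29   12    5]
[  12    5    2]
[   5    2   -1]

Answer: (2, 1, 0)

Derivation:
step 0: pivot 29 → sign +
step 1: pivot 1/29 → sign +
step 2: pivot -2 → sign −
signature = (2, 1, 0)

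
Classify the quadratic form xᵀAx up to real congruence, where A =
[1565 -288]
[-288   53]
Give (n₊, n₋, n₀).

step 0: pivot 1565 → sign +
step 1: pivot 1/1565 → sign +
signature = (2, 0, 0)

Answer: (2, 0, 0)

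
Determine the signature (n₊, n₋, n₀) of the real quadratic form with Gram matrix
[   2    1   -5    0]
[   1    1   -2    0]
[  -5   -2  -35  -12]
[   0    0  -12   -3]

Answer: (2, 1, 1)

Derivation:
step 0: pivot 2 → sign +
step 1: pivot 1/2 → sign +
step 2: pivot -48 → sign −
step 3: row/col 3 already zero → sign 0
signature = (2, 1, 1)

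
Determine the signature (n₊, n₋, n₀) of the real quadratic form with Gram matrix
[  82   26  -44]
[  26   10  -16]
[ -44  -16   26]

step 0: pivot 82 → sign +
step 1: pivot 72/41 → sign +
step 2: row/col 2 already zero → sign 0
signature = (2, 0, 1)

Answer: (2, 0, 1)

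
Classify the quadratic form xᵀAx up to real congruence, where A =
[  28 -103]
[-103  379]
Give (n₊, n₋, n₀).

step 0: pivot 28 → sign +
step 1: pivot 3/28 → sign +
signature = (2, 0, 0)

Answer: (2, 0, 0)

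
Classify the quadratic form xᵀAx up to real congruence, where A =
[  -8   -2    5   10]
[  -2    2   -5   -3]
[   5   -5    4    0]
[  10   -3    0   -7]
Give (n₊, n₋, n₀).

step 0: pivot -8 → sign −
step 1: pivot 5/2 → sign +
step 2: pivot -17/2 → sign −
step 3: pivot 3/170 → sign +
signature = (2, 2, 0)

Answer: (2, 2, 0)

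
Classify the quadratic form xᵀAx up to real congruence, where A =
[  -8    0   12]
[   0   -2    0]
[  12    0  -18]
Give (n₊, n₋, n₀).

Answer: (0, 2, 1)

Derivation:
step 0: pivot -8 → sign −
step 1: pivot -2 → sign −
step 2: row/col 2 already zero → sign 0
signature = (0, 2, 1)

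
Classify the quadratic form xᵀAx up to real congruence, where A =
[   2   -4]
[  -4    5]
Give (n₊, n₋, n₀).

step 0: pivot 2 → sign +
step 1: pivot -3 → sign −
signature = (1, 1, 0)

Answer: (1, 1, 0)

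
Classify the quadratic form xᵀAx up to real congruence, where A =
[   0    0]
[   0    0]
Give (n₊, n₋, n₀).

Answer: (0, 0, 2)

Derivation:
step 0: row/col 0 already zero → sign 0
step 1: row/col 1 already zero → sign 0
signature = (0, 0, 2)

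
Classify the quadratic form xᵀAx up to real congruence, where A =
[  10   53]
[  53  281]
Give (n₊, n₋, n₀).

step 0: pivot 10 → sign +
step 1: pivot 1/10 → sign +
signature = (2, 0, 0)

Answer: (2, 0, 0)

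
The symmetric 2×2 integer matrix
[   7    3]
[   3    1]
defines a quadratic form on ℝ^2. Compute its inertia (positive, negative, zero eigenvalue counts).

Answer: (1, 1, 0)

Derivation:
step 0: pivot 7 → sign +
step 1: pivot -2/7 → sign −
signature = (1, 1, 0)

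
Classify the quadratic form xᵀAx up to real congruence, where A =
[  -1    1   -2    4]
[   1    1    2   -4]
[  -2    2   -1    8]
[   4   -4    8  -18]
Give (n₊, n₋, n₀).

Answer: (2, 2, 0)

Derivation:
step 0: pivot -1 → sign −
step 1: pivot 2 → sign +
step 2: pivot 3 → sign +
step 3: pivot -2 → sign −
signature = (2, 2, 0)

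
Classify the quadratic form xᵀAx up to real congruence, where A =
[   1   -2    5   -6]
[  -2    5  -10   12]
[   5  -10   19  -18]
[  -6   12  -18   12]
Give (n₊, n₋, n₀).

step 0: pivot 1 → sign +
step 1: pivot 1 → sign +
step 2: pivot -6 → sign −
step 3: row/col 3 already zero → sign 0
signature = (2, 1, 1)

Answer: (2, 1, 1)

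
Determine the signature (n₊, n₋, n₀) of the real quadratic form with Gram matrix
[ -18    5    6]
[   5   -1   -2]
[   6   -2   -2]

step 0: pivot -18 → sign −
step 1: pivot 7/18 → sign +
step 2: pivot -2/7 → sign −
signature = (1, 2, 0)

Answer: (1, 2, 0)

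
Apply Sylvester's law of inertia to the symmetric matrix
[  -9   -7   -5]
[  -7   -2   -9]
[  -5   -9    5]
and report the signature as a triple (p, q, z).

step 0: pivot -9 → sign −
step 1: pivot 31/9 → sign +
step 2: pivot 6/31 → sign +
signature = (2, 1, 0)

Answer: (2, 1, 0)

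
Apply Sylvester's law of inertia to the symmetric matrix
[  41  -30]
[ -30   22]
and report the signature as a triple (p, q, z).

Answer: (2, 0, 0)

Derivation:
step 0: pivot 41 → sign +
step 1: pivot 2/41 → sign +
signature = (2, 0, 0)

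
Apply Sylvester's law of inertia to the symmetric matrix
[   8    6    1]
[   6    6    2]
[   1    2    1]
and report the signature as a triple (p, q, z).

step 0: pivot 8 → sign +
step 1: pivot 3/2 → sign +
step 2: pivot -1/6 → sign −
signature = (2, 1, 0)

Answer: (2, 1, 0)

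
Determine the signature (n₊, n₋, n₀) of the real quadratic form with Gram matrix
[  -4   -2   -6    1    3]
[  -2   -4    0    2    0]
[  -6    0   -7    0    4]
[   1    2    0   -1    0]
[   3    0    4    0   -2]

step 0: pivot -4 → sign −
step 1: pivot -3 → sign −
step 2: pivot 5 → sign +
step 3: pivot 1/5 → sign +
step 4: row/col 4 already zero → sign 0
signature = (2, 2, 1)

Answer: (2, 2, 1)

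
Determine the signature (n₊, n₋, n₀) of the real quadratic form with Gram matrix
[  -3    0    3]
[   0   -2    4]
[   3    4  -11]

Answer: (0, 2, 1)

Derivation:
step 0: pivot -3 → sign −
step 1: pivot -2 → sign −
step 2: row/col 2 already zero → sign 0
signature = (0, 2, 1)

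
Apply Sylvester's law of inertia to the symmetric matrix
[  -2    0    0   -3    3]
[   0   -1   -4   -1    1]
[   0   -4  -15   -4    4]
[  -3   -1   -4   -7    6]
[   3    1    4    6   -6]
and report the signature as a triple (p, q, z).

Answer: (1, 4, 0)

Derivation:
step 0: pivot -2 → sign −
step 1: pivot -1 → sign −
step 2: pivot 1 → sign +
step 3: pivot -3/2 → sign −
step 4: pivot -1/3 → sign −
signature = (1, 4, 0)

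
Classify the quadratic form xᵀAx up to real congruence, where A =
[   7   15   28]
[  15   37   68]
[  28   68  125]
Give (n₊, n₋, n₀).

step 0: pivot 7 → sign +
step 1: pivot 34/7 → sign +
step 2: pivot -3/17 → sign −
signature = (2, 1, 0)

Answer: (2, 1, 0)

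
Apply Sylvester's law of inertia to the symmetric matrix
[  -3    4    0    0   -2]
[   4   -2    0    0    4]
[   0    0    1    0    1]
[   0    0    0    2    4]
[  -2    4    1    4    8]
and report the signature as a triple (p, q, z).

Answer: (3, 2, 0)

Derivation:
step 0: pivot -3 → sign −
step 1: pivot 10/3 → sign +
step 2: pivot 1 → sign +
step 3: pivot 2 → sign +
step 4: pivot -1/5 → sign −
signature = (3, 2, 0)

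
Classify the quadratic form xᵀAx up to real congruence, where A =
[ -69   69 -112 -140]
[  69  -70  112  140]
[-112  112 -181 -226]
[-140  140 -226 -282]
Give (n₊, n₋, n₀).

step 0: pivot -69 → sign −
step 1: pivot -1 → sign −
step 2: pivot 55/69 → sign +
step 3: pivot 6/55 → sign +
signature = (2, 2, 0)

Answer: (2, 2, 0)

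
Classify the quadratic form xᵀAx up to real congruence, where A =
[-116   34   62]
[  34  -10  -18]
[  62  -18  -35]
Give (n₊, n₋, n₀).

Answer: (0, 3, 0)

Derivation:
step 0: pivot -116 → sign −
step 1: pivot -1/29 → sign −
step 2: pivot -1 → sign −
signature = (0, 3, 0)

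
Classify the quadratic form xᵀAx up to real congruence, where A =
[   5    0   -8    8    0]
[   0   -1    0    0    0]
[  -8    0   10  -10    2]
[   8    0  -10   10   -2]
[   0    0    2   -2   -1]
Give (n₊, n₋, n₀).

step 0: pivot 5 → sign +
step 1: pivot -1 → sign −
step 2: pivot -14/5 → sign −
step 3: pivot 3/7 → sign +
step 4: row/col 4 already zero → sign 0
signature = (2, 2, 1)

Answer: (2, 2, 1)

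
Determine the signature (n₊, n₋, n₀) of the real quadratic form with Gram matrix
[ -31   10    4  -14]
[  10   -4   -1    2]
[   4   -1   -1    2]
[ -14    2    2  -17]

step 0: pivot -31 → sign −
step 1: pivot -24/31 → sign −
step 2: pivot -3/8 → sign −
step 3: pivot -1 → sign −
signature = (0, 4, 0)

Answer: (0, 4, 0)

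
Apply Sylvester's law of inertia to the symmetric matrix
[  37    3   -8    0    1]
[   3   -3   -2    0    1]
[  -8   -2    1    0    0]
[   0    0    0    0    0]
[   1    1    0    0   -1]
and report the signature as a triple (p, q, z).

step 0: pivot 37 → sign +
step 1: pivot -120/37 → sign −
step 2: pivot -1/6 → sign −
step 3: pivot -3/5 → sign −
step 4: row/col 4 already zero → sign 0
signature = (1, 3, 1)

Answer: (1, 3, 1)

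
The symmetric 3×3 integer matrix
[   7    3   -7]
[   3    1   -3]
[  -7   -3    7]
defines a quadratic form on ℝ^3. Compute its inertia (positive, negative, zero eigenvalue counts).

Answer: (1, 1, 1)

Derivation:
step 0: pivot 7 → sign +
step 1: pivot -2/7 → sign −
step 2: row/col 2 already zero → sign 0
signature = (1, 1, 1)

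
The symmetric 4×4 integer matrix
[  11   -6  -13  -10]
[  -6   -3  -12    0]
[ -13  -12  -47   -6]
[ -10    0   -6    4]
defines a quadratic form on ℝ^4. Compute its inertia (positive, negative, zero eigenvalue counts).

step 0: pivot 11 → sign +
step 1: pivot -69/11 → sign −
step 2: pivot -98/23 → sign −
step 3: row/col 3 already zero → sign 0
signature = (1, 2, 1)

Answer: (1, 2, 1)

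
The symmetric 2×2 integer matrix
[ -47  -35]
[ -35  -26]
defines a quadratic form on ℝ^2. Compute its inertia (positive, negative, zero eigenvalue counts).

Answer: (1, 1, 0)

Derivation:
step 0: pivot -47 → sign −
step 1: pivot 3/47 → sign +
signature = (1, 1, 0)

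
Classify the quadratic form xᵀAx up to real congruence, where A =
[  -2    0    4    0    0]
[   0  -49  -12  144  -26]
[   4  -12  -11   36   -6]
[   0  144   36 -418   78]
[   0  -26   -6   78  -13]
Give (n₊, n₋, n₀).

step 0: pivot -2 → sign −
step 1: pivot -49 → sign −
step 2: pivot -3/49 → sign −
step 3: pivot 14 → sign +
step 4: pivot 3/7 → sign +
signature = (2, 3, 0)

Answer: (2, 3, 0)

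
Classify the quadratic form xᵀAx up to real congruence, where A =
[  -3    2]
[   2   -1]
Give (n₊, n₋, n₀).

Answer: (1, 1, 0)

Derivation:
step 0: pivot -3 → sign −
step 1: pivot 1/3 → sign +
signature = (1, 1, 0)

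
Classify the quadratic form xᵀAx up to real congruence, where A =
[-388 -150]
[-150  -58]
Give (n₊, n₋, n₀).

Answer: (0, 2, 0)

Derivation:
step 0: pivot -388 → sign −
step 1: pivot -1/97 → sign −
signature = (0, 2, 0)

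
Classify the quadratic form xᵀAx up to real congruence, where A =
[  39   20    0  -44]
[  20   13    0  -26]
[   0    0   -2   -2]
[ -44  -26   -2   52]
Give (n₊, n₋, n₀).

step 0: pivot 39 → sign +
step 1: pivot 107/39 → sign +
step 2: pivot -2 → sign −
step 3: pivot 6/107 → sign +
signature = (3, 1, 0)

Answer: (3, 1, 0)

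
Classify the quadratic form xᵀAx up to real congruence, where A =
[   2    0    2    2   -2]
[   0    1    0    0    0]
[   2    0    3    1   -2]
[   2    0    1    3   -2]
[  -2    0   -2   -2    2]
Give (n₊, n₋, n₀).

step 0: pivot 2 → sign +
step 1: pivot 1 → sign +
step 2: pivot 1 → sign +
step 3: row/col 3 already zero → sign 0
step 4: row/col 4 already zero → sign 0
signature = (3, 0, 2)

Answer: (3, 0, 2)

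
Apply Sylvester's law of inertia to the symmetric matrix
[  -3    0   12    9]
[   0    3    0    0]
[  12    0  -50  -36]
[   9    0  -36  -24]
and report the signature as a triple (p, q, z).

Answer: (2, 2, 0)

Derivation:
step 0: pivot -3 → sign −
step 1: pivot 3 → sign +
step 2: pivot -2 → sign −
step 3: pivot 3 → sign +
signature = (2, 2, 0)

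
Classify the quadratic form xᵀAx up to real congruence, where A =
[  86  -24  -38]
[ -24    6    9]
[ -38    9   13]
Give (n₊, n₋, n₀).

step 0: pivot 86 → sign +
step 1: pivot -30/43 → sign −
step 2: pivot -1/10 → sign −
signature = (1, 2, 0)

Answer: (1, 2, 0)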